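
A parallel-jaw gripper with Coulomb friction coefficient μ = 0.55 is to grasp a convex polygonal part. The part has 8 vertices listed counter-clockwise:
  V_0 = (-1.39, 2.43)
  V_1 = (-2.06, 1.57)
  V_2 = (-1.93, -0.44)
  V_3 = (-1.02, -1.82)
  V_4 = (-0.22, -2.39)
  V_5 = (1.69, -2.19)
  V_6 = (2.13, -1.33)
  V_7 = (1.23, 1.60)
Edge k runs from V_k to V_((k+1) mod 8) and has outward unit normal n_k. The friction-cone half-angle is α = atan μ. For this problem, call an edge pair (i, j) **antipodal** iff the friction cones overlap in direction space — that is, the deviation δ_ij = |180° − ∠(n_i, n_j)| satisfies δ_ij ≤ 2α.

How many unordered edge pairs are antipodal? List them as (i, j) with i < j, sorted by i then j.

α = atan 0.55 = 28.81°;  2α = 57.62°
n_0 = (-0.7889, +0.6146)
n_1 = (-0.9979, -0.0645)
n_2 = (-0.8348, -0.5505)
n_3 = (-0.5803, -0.8144)
n_4 = (+0.1041, -0.9946)
n_5 = (+0.8902, -0.4555)
n_6 = (+0.9559, +0.2936)
n_7 = (+0.3020, +0.9533)
  (0,1): δ = 138.38°  ·
  (0,2): δ = 108.68°  ·
  (0,3): δ = 87.55°  ·
  (0,4): δ = 46.10°  ✓
  (0,5): δ = 10.83°  ✓
  (0,6): δ = 55.00°  ✓
  (0,7): δ = 110.34°  ·
  (1,2): δ = 150.30°  ·
  (1,3): δ = 129.17°  ·
  (1,4): δ = 87.72°  ·
  (1,5): δ = 30.80°  ✓
  (1,6): δ = 13.37°  ✓
  (1,7): δ = 68.72°  ·
  (2,3): δ = 158.87°  ·
  (2,4): δ = 117.42°  ·
  (2,5): δ = 60.50°  ·
  (2,6): δ = 16.33°  ✓
  (2,7): δ = 39.02°  ✓
  (3,4): δ = 138.55°  ·
  (3,5): δ = 81.63°  ·
  (3,6): δ = 37.45°  ✓
  (3,7): δ = 17.89°  ✓
  (4,5): δ = 123.07°  ·
  (4,6): δ = 78.90°  ·
  (4,7): δ = 23.56°  ✓
  (5,6): δ = 135.83°  ·
  (5,7): δ = 80.48°  ·
  (6,7): δ = 124.65°  ·
antipodal pairs: 10

count = 10; pairs: (0,4), (0,5), (0,6), (1,5), (1,6), (2,6), (2,7), (3,6), (3,7), (4,7)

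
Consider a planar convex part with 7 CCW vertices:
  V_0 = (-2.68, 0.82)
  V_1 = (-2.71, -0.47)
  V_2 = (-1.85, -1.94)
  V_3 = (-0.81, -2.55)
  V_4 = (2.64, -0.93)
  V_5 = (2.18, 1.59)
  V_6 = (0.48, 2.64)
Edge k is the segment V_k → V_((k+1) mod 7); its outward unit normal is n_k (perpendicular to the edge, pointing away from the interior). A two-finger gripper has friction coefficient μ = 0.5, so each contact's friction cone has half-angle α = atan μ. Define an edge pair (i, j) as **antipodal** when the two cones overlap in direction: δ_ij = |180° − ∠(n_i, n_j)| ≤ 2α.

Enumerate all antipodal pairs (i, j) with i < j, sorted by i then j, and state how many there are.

count = 6; pairs: (0,4), (1,4), (1,5), (2,4), (2,5), (3,6)

α = atan 0.5 = 26.57°;  2α = 53.13°
n_0 = (-0.9997, +0.0232)
n_1 = (-0.8631, -0.5050)
n_2 = (-0.5059, -0.8626)
n_3 = (+0.4250, -0.9052)
n_4 = (+0.9837, +0.1796)
n_5 = (+0.5255, +0.8508)
n_6 = (-0.4991, +0.8666)
  (0,1): δ = 148.34°  ·
  (0,2): δ = 119.06°  ·
  (0,3): δ = 63.51°  ·
  (0,4): δ = 11.68°  ✓
  (0,5): δ = 59.63°  ·
  (0,6): δ = 121.27°  ·
  (1,2): δ = 150.72°  ·
  (1,3): δ = 95.18°  ·
  (1,4): δ = 19.98°  ✓
  (1,5): δ = 27.97°  ✓
  (1,6): δ = 89.61°  ·
  (2,3): δ = 124.45°  ·
  (2,4): δ = 49.26°  ✓
  (2,5): δ = 1.31°  ✓
  (2,6): δ = 60.33°  ·
  (3,4): δ = 104.81°  ·
  (3,5): δ = 56.85°  ·
  (3,6): δ = 4.79°  ✓
  (4,5): δ = 132.05°  ·
  (4,6): δ = 70.41°  ·
  (5,6): δ = 118.36°  ·
antipodal pairs: 6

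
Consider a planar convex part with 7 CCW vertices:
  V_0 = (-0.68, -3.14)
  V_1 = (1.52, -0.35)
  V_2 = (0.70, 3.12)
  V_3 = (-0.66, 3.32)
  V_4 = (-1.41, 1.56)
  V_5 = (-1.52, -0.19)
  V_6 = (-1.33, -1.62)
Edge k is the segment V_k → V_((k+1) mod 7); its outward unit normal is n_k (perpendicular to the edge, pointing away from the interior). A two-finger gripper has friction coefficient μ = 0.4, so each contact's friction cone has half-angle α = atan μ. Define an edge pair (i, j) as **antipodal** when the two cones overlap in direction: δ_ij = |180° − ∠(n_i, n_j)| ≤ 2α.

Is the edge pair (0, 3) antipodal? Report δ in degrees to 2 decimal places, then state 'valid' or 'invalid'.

α = atan 0.4 = 21.80°;  2α = 43.60°
edge 0: e_0 = (+2.20, +2.79);  n_0 = (+0.7852, -0.6192)
edge 3: e_3 = (-0.75, -1.76);  n_3 = (-0.9200, +0.3920)
∠(n_0, n_3) = 164.82°
δ = |180° − 164.82°| = 15.18°
15.18° ≤ 2α = 43.60°  →  valid

δ = 15.18°, valid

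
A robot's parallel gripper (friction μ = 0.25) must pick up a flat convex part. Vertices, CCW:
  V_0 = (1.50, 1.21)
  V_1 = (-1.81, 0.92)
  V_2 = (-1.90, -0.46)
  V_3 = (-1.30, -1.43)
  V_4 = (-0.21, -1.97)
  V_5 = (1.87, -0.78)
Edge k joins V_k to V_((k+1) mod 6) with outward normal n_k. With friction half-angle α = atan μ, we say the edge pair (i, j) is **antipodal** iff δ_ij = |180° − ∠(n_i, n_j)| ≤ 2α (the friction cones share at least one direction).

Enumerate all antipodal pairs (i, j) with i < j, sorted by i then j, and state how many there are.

α = atan 0.25 = 14.04°;  2α = 28.07°
n_0 = (-0.0873, +0.9962)
n_1 = (-0.9979, +0.0651)
n_2 = (-0.8505, -0.5261)
n_3 = (-0.4439, -0.8961)
n_4 = (+0.4966, -0.8680)
n_5 = (+0.9832, +0.1828)
  (0,1): δ = 98.74°  ·
  (0,2): δ = 63.27°  ·
  (0,3): δ = 31.36°  ·
  (0,4): δ = 24.77°  ✓
  (0,5): δ = 95.53°  ·
  (1,2): δ = 144.53°  ·
  (1,3): δ = 112.62°  ·
  (1,4): δ = 56.49°  ·
  (1,5): δ = 14.26°  ✓
  (2,3): δ = 148.09°  ·
  (2,4): δ = 91.96°  ·
  (2,5): δ = 21.21°  ✓
  (3,4): δ = 123.87°  ·
  (3,5): δ = 53.11°  ·
  (4,5): δ = 109.24°  ·
antipodal pairs: 3

count = 3; pairs: (0,4), (1,5), (2,5)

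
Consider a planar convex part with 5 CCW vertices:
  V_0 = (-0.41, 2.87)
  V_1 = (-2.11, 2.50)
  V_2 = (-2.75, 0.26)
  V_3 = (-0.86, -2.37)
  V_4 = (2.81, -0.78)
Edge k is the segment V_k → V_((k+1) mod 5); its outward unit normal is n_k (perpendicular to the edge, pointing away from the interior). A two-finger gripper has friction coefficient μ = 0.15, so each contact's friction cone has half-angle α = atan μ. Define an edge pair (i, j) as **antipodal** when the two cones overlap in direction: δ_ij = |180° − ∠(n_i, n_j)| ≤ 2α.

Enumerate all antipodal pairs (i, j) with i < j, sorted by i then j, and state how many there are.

count = 2; pairs: (0,3), (2,4)

α = atan 0.15 = 8.53°;  2α = 17.06°
n_0 = (-0.2127, +0.9771)
n_1 = (-0.9615, +0.2747)
n_2 = (-0.8121, -0.5836)
n_3 = (+0.3975, -0.9176)
n_4 = (+0.7499, +0.6616)
  (0,1): δ = 118.22°  ·
  (0,2): δ = 66.58°  ·
  (0,3): δ = 11.15°  ✓
  (0,4): δ = 119.14°  ·
  (1,2): δ = 128.35°  ·
  (1,3): δ = 50.63°  ·
  (1,4): δ = 57.36°  ·
  (2,3): δ = 102.28°  ·
  (2,4): δ = 5.72°  ✓
  (3,4): δ = 72.01°  ·
antipodal pairs: 2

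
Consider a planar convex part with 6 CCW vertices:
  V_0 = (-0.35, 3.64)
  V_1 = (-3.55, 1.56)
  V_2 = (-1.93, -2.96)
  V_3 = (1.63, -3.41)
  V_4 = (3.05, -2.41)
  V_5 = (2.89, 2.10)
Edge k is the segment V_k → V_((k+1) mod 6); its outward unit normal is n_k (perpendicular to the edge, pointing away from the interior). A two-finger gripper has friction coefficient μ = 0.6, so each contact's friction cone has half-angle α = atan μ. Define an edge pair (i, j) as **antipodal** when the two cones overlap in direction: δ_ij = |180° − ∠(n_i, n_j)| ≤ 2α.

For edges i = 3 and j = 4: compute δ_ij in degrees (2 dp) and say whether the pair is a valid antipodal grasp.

α = atan 0.6 = 30.96°;  2α = 61.93°
edge 3: e_3 = (+1.42, +1.00);  n_3 = (+0.5758, -0.8176)
edge 4: e_4 = (-0.16, +4.51);  n_4 = (+0.9994, +0.0355)
∠(n_3, n_4) = 56.88°
δ = |180° − 56.88°| = 123.12°
123.12° > 2α = 61.93°  →  invalid

δ = 123.12°, invalid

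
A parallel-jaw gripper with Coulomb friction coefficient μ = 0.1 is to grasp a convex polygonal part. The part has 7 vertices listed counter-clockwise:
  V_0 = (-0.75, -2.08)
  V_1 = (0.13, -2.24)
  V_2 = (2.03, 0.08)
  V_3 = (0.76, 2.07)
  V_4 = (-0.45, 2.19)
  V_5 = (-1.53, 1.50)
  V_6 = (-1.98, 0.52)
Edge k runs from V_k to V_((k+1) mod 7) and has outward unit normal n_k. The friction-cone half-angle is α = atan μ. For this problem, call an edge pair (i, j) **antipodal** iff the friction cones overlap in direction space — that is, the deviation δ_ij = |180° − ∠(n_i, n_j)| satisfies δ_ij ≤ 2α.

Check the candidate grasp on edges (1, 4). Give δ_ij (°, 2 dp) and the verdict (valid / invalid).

α = atan 0.1 = 5.71°;  2α = 11.42°
edge 1: e_1 = (+1.90, +2.32);  n_1 = (+0.7737, -0.6336)
edge 4: e_4 = (-1.08, -0.69);  n_4 = (-0.5384, +0.8427)
∠(n_1, n_4) = 161.89°
δ = |180° − 161.89°| = 18.11°
18.11° > 2α = 11.42°  →  invalid

δ = 18.11°, invalid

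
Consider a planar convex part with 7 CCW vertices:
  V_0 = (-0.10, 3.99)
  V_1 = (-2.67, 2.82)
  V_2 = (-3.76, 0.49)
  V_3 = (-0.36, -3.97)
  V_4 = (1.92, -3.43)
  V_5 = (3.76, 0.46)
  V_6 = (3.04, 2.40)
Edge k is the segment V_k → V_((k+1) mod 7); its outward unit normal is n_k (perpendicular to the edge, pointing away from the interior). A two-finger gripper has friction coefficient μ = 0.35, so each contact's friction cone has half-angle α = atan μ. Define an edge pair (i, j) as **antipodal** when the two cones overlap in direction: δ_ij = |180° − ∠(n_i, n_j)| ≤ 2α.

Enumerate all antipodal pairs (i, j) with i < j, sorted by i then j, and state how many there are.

count = 4; pairs: (0,3), (1,4), (2,5), (2,6)

α = atan 0.35 = 19.29°;  2α = 38.58°
n_0 = (-0.4143, +0.9101)
n_1 = (-0.9058, +0.4237)
n_2 = (-0.7953, -0.6063)
n_3 = (+0.2305, -0.9731)
n_4 = (+0.9040, -0.4276)
n_5 = (+0.9375, +0.3479)
n_6 = (+0.4518, +0.8921)
  (0,1): δ = 139.55°  ·
  (0,2): δ = 77.16°  ·
  (0,3): δ = 11.15°  ✓
  (0,4): δ = 40.21°  ·
  (0,5): δ = 85.88°  ·
  (0,6): δ = 128.67°  ·
  (1,2): δ = 117.61°  ·
  (1,3): δ = 51.60°  ·
  (1,4): δ = 0.24°  ✓
  (1,5): δ = 45.43°  ·
  (1,6): δ = 88.21°  ·
  (2,3): δ = 113.99°  ·
  (2,4): δ = 62.63°  ·
  (2,5): δ = 16.96°  ✓
  (2,6): δ = 25.82°  ✓
  (3,4): δ = 128.64°  ·
  (3,5): δ = 82.96°  ·
  (3,6): δ = 40.18°  ·
  (4,5): δ = 134.32°  ·
  (4,6): δ = 91.54°  ·
  (5,6): δ = 137.22°  ·
antipodal pairs: 4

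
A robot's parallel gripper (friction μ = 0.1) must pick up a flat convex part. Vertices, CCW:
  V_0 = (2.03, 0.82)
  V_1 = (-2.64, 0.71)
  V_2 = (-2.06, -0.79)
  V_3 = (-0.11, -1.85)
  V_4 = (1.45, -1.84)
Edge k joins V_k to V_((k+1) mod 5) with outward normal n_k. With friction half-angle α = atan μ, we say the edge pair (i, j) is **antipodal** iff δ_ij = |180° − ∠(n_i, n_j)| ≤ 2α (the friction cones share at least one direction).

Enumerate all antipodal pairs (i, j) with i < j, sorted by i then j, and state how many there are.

count = 1; pairs: (0,3)

α = atan 0.1 = 5.71°;  2α = 11.42°
n_0 = (-0.0235, +0.9997)
n_1 = (-0.9327, -0.3606)
n_2 = (-0.4776, -0.8786)
n_3 = (+0.0064, -1.0000)
n_4 = (+0.9770, -0.2130)
  (0,1): δ = 70.21°  ·
  (0,2): δ = 29.88°  ·
  (0,3): δ = 0.98°  ✓
  (0,4): δ = 76.35°  ·
  (1,2): δ = 139.67°  ·
  (1,3): δ = 110.77°  ·
  (1,4): δ = 33.44°  ·
  (2,3): δ = 151.10°  ·
  (2,4): δ = 73.77°  ·
  (3,4): δ = 102.67°  ·
antipodal pairs: 1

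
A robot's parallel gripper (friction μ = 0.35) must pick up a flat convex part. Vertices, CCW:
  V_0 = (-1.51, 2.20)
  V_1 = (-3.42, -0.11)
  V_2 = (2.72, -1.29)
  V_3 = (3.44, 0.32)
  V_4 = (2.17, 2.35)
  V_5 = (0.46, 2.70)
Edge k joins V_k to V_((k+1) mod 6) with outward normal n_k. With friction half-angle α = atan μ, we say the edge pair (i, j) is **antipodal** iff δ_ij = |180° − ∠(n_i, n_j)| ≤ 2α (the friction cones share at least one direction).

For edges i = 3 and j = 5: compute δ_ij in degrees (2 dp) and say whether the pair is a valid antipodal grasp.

δ = 107.79°, invalid

α = atan 0.35 = 19.29°;  2α = 38.58°
edge 3: e_3 = (-1.27, +2.03);  n_3 = (+0.8478, +0.5304)
edge 5: e_5 = (-1.97, -0.50);  n_5 = (-0.2460, +0.9693)
∠(n_3, n_5) = 72.21°
δ = |180° − 72.21°| = 107.79°
107.79° > 2α = 38.58°  →  invalid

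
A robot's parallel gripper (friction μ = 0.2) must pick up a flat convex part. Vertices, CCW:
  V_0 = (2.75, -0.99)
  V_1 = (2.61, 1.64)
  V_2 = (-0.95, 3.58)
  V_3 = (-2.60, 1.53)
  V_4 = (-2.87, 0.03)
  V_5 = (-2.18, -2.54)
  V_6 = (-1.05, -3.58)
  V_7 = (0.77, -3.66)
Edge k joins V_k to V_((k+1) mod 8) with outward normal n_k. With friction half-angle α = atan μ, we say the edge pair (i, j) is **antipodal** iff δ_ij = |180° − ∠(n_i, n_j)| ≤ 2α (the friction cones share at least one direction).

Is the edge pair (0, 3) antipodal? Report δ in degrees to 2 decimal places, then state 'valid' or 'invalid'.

δ = 13.25°, valid

α = atan 0.2 = 11.31°;  2α = 22.62°
edge 0: e_0 = (-0.14, +2.63);  n_0 = (+0.9986, +0.0532)
edge 3: e_3 = (-0.27, -1.50);  n_3 = (-0.9842, +0.1772)
∠(n_0, n_3) = 166.75°
δ = |180° − 166.75°| = 13.25°
13.25° ≤ 2α = 22.62°  →  valid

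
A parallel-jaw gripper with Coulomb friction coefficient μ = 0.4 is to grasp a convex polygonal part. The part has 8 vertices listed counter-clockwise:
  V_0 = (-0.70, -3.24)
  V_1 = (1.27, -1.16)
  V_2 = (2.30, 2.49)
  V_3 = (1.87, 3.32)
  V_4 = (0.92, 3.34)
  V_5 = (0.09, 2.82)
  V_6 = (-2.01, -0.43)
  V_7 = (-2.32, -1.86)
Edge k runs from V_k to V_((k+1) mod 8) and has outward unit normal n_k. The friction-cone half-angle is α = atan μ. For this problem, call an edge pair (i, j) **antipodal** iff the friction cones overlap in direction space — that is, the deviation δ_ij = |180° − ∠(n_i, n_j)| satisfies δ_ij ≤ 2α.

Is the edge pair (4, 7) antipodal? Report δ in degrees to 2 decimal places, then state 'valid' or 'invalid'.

δ = 72.49°, invalid

α = atan 0.4 = 21.80°;  2α = 43.60°
edge 4: e_4 = (-0.83, -0.52);  n_4 = (-0.5309, +0.8474)
edge 7: e_7 = (+1.62, -1.38);  n_7 = (-0.6485, -0.7612)
∠(n_4, n_7) = 107.51°
δ = |180° − 107.51°| = 72.49°
72.49° > 2α = 43.60°  →  invalid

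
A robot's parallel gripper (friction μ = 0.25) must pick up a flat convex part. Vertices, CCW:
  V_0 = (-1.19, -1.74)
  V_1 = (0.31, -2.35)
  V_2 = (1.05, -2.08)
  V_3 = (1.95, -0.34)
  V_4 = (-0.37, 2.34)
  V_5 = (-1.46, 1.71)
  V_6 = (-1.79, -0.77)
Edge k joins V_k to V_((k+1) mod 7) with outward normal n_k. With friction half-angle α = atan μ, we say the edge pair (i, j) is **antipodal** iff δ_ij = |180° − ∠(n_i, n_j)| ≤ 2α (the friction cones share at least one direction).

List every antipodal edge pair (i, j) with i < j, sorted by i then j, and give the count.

count = 4; pairs: (0,3), (1,4), (2,5), (3,6)

α = atan 0.25 = 14.04°;  2α = 28.07°
n_0 = (-0.3767, -0.9263)
n_1 = (+0.3428, -0.9394)
n_2 = (+0.8882, -0.4594)
n_3 = (+0.7561, +0.6545)
n_4 = (-0.5004, +0.8658)
n_5 = (-0.9913, +0.1319)
n_6 = (-0.8505, -0.5261)
  (0,1): δ = 137.82°  ·
  (0,2): δ = 95.22°  ·
  (0,3): δ = 26.99°  ✓
  (0,4): δ = 52.16°  ·
  (0,5): δ = 104.55°  ·
  (0,6): δ = 143.87°  ·
  (1,2): δ = 137.40°  ·
  (1,3): δ = 69.16°  ·
  (1,4): δ = 9.98°  ✓
  (1,5): δ = 62.38°  ·
  (1,6): δ = 101.69°  ·
  (2,3): δ = 111.77°  ·
  (2,4): δ = 32.62°  ·
  (2,5): δ = 19.77°  ✓
  (2,6): δ = 59.09°  ·
  (3,4): δ = 100.85°  ·
  (3,5): δ = 48.46°  ·
  (3,6): δ = 9.14°  ✓
  (4,5): δ = 127.61°  ·
  (4,6): δ = 88.29°  ·
  (5,6): δ = 140.68°  ·
antipodal pairs: 4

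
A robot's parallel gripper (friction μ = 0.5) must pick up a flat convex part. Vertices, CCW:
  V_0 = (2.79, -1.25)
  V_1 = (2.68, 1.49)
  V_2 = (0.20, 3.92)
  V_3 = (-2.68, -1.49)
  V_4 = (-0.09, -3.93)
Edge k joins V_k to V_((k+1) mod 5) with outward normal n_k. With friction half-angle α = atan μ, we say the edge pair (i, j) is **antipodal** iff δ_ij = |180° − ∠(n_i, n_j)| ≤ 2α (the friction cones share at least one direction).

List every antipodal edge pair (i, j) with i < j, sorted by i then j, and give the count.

count = 4; pairs: (0,2), (0,3), (1,3), (2,4)

α = atan 0.5 = 26.57°;  2α = 53.13°
n_0 = (+0.9992, +0.0401)
n_1 = (+0.6999, +0.7143)
n_2 = (-0.8827, +0.4699)
n_3 = (-0.6857, -0.7279)
n_4 = (+0.6812, -0.7321)
  (0,1): δ = 136.72°  ·
  (0,2): δ = 30.33°  ✓
  (0,3): δ = 44.41°  ✓
  (0,4): δ = 130.64°  ·
  (1,2): δ = 73.61°  ·
  (1,3): δ = 1.12°  ✓
  (1,4): δ = 87.36°  ·
  (2,3): δ = 105.26°  ·
  (2,4): δ = 19.03°  ✓
  (3,4): δ = 93.77°  ·
antipodal pairs: 4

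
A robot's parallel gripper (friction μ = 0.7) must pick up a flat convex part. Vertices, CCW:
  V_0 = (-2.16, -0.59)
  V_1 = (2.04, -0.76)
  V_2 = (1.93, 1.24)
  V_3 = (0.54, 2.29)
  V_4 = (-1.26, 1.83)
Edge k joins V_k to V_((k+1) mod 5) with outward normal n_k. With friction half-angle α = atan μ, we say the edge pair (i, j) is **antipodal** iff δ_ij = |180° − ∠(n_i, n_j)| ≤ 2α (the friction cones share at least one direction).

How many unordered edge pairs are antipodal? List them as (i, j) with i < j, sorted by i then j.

α = atan 0.7 = 34.99°;  2α = 69.98°
n_0 = (-0.0404, -0.9992)
n_1 = (+0.9985, +0.0549)
n_2 = (+0.6028, +0.7979)
n_3 = (-0.2476, +0.9689)
n_4 = (-0.9373, +0.3486)
  (0,1): δ = 84.53°  ·
  (0,2): δ = 34.75°  ✓
  (0,3): δ = 16.65°  ✓
  (0,4): δ = 71.92°  ·
  (1,2): δ = 130.22°  ·
  (1,3): δ = 78.81°  ·
  (1,4): δ = 23.55°  ✓
  (2,3): δ = 128.60°  ·
  (2,4): δ = 73.33°  ·
  (3,4): δ = 124.74°  ·
antipodal pairs: 3

count = 3; pairs: (0,2), (0,3), (1,4)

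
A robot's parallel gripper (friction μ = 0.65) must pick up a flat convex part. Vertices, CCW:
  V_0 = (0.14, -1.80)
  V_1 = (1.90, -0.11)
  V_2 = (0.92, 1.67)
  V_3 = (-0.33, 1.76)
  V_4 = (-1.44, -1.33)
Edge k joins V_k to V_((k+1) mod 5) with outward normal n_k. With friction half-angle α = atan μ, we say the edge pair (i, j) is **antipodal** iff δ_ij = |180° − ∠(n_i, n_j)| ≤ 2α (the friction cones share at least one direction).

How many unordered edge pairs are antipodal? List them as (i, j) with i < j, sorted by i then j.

α = atan 0.65 = 33.02°;  2α = 66.05°
n_0 = (+0.6926, -0.7213)
n_1 = (+0.8760, +0.4823)
n_2 = (+0.0718, +0.9974)
n_3 = (-0.9411, +0.3381)
n_4 = (-0.2851, -0.9585)
  (0,1): δ = 105.00°  ·
  (0,2): δ = 47.96°  ✓
  (0,3): δ = 26.40°  ✓
  (0,4): δ = 119.60°  ·
  (1,2): δ = 122.95°  ·
  (1,3): δ = 48.59°  ✓
  (1,4): δ = 44.60°  ✓
  (2,3): δ = 105.64°  ·
  (2,4): δ = 12.45°  ✓
  (3,4): δ = 86.81°  ·
antipodal pairs: 5

count = 5; pairs: (0,2), (0,3), (1,3), (1,4), (2,4)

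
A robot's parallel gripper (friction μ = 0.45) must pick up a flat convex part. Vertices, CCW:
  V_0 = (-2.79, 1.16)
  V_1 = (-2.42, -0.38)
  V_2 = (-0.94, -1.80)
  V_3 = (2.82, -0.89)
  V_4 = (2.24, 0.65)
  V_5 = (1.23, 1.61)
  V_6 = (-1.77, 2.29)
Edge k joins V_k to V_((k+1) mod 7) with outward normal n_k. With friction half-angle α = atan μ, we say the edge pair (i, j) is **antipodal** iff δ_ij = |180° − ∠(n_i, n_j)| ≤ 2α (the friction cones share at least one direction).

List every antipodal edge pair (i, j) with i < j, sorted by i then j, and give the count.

α = atan 0.45 = 24.23°;  2α = 48.46°
n_0 = (-0.9723, -0.2336)
n_1 = (-0.6923, -0.7216)
n_2 = (+0.2352, -0.9719)
n_3 = (+0.9358, +0.3525)
n_4 = (+0.6889, +0.7248)
n_5 = (+0.2211, +0.9753)
n_6 = (-0.7423, +0.6701)
  (0,1): δ = 147.32°  ·
  (0,2): δ = 89.90°  ·
  (0,3): δ = 7.13°  ✓
  (0,4): δ = 32.94°  ✓
  (0,5): δ = 63.72°  ·
  (0,6): δ = 124.42°  ·
  (1,2): δ = 122.58°  ·
  (1,3): δ = 25.55°  ✓
  (1,4): δ = 0.27°  ✓
  (1,5): δ = 31.04°  ✓
  (1,6): δ = 91.74°  ·
  (2,3): δ = 82.97°  ·
  (2,4): δ = 57.15°  ·
  (2,5): δ = 26.38°  ✓
  (2,6): δ = 34.32°  ✓
  (3,4): δ = 154.18°  ·
  (3,5): δ = 123.41°  ·
  (3,6): δ = 62.71°  ·
  (4,5): δ = 149.23°  ·
  (4,6): δ = 88.53°  ·
  (5,6): δ = 119.30°  ·
antipodal pairs: 7

count = 7; pairs: (0,3), (0,4), (1,3), (1,4), (1,5), (2,5), (2,6)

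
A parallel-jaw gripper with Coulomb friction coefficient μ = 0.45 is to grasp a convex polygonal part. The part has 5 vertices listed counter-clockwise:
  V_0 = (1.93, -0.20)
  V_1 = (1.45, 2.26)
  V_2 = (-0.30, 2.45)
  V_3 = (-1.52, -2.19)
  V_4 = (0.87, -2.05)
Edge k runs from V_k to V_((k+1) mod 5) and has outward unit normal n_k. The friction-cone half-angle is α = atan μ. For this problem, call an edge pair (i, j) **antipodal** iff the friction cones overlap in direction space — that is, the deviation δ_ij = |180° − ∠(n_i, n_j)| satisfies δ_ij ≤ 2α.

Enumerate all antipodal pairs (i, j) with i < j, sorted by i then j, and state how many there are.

α = atan 0.45 = 24.23°;  2α = 48.46°
n_0 = (+0.9815, +0.1915)
n_1 = (+0.1079, +0.9942)
n_2 = (-0.9671, +0.2543)
n_3 = (+0.0585, -0.9983)
n_4 = (+0.8677, -0.4971)
  (0,1): δ = 107.24°  ·
  (0,2): δ = 25.77°  ✓
  (0,3): δ = 82.31°  ·
  (0,4): δ = 139.15°  ·
  (1,2): δ = 98.53°  ·
  (1,3): δ = 9.55°  ✓
  (1,4): δ = 66.38°  ·
  (2,3): δ = 71.92°  ·
  (2,4): δ = 15.08°  ✓
  (3,4): δ = 123.16°  ·
antipodal pairs: 3

count = 3; pairs: (0,2), (1,3), (2,4)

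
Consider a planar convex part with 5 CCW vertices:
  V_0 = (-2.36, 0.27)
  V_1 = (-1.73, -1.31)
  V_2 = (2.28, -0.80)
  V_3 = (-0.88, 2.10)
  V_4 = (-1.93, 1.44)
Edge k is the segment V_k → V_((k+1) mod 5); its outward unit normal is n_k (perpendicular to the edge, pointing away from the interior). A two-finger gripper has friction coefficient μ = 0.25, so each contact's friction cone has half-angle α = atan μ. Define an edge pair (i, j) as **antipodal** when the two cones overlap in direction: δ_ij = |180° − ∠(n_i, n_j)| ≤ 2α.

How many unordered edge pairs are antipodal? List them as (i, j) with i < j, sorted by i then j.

α = atan 0.25 = 14.04°;  2α = 28.07°
n_0 = (-0.9289, -0.3704)
n_1 = (+0.1262, -0.9920)
n_2 = (+0.6761, +0.7368)
n_3 = (-0.5322, +0.8466)
n_4 = (-0.9386, +0.3450)
  (0,1): δ = 104.49°  ·
  (0,2): δ = 25.72°  ✓
  (0,3): δ = 100.41°  ·
  (0,4): δ = 138.08°  ·
  (1,2): δ = 49.79°  ·
  (1,3): δ = 24.90°  ✓
  (1,4): δ = 62.57°  ·
  (2,3): δ = 105.30°  ·
  (2,4): δ = 67.64°  ·
  (3,4): δ = 142.33°  ·
antipodal pairs: 2

count = 2; pairs: (0,2), (1,3)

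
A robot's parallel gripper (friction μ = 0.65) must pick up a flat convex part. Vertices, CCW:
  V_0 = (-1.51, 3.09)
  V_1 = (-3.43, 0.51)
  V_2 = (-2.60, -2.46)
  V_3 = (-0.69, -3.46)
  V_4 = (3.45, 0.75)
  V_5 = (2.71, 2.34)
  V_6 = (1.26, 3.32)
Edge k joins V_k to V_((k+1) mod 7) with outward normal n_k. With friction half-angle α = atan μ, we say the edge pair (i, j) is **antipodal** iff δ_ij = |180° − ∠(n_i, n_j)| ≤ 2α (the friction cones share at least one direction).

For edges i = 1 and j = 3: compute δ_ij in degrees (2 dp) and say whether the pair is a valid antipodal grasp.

α = atan 0.65 = 33.02°;  2α = 66.05°
edge 1: e_1 = (+0.83, -2.97);  n_1 = (-0.9631, -0.2691)
edge 3: e_3 = (+4.14, +4.21);  n_3 = (+0.7130, -0.7012)
∠(n_1, n_3) = 119.87°
δ = |180° − 119.87°| = 60.13°
60.13° ≤ 2α = 66.05°  →  valid

δ = 60.13°, valid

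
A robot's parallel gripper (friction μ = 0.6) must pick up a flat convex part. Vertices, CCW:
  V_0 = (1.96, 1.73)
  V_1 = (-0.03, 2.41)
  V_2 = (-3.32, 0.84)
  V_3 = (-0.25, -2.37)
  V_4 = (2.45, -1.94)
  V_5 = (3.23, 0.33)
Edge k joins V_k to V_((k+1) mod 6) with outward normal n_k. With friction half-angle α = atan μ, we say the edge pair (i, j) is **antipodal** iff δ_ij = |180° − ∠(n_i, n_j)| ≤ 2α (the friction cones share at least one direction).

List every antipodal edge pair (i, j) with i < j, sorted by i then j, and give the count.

count = 6; pairs: (0,2), (0,3), (1,3), (1,4), (2,5), (3,5)

α = atan 0.6 = 30.96°;  2α = 61.93°
n_0 = (+0.3234, +0.9463)
n_1 = (-0.4307, +0.9025)
n_2 = (-0.7227, -0.6912)
n_3 = (+0.1573, -0.9876)
n_4 = (+0.9457, -0.3250)
n_5 = (+0.7407, +0.6719)
  (0,1): δ = 135.62°  ·
  (0,2): δ = 27.41°  ✓
  (0,3): δ = 27.91°  ✓
  (0,4): δ = 89.90°  ·
  (0,5): δ = 151.08°  ·
  (1,2): δ = 71.79°  ·
  (1,3): δ = 16.46°  ✓
  (1,4): δ = 45.53°  ✓
  (1,5): δ = 106.70°  ·
  (2,3): δ = 124.67°  ·
  (2,4): δ = 62.69°  ·
  (2,5): δ = 1.51°  ✓
  (3,4): δ = 118.01°  ·
  (3,5): δ = 56.84°  ✓
  (4,5): δ = 118.82°  ·
antipodal pairs: 6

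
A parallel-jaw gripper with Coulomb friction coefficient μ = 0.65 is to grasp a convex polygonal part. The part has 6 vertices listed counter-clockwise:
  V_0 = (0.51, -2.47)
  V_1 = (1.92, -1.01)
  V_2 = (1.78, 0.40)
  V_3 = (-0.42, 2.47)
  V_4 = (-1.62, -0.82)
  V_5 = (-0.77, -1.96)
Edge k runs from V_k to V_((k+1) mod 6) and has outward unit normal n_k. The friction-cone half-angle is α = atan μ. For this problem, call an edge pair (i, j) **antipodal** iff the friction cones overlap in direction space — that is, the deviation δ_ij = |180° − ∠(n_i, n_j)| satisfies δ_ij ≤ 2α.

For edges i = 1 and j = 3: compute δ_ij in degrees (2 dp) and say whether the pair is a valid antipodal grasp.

α = atan 0.65 = 33.02°;  2α = 66.05°
edge 1: e_1 = (-0.14, +1.41);  n_1 = (+0.9951, +0.0988)
edge 3: e_3 = (-1.20, -3.29);  n_3 = (-0.9395, +0.3427)
∠(n_1, n_3) = 154.29°
δ = |180° − 154.29°| = 25.71°
25.71° ≤ 2α = 66.05°  →  valid

δ = 25.71°, valid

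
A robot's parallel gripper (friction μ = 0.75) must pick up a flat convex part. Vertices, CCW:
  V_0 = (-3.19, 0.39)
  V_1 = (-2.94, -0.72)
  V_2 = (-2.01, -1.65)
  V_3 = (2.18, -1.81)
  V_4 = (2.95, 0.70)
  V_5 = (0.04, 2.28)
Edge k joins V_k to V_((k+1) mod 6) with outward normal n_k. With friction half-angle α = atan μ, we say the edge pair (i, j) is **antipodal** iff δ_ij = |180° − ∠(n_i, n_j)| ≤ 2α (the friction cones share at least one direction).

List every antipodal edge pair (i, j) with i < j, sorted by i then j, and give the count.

α = atan 0.75 = 36.87°;  2α = 73.74°
n_0 = (-0.9756, -0.2197)
n_1 = (-0.7071, -0.7071)
n_2 = (-0.0382, -0.9993)
n_3 = (+0.9560, -0.2933)
n_4 = (+0.4772, +0.8788)
n_5 = (-0.5050, +0.8631)
  (0,1): δ = 147.69°  ·
  (0,2): δ = 104.88°  ·
  (0,3): δ = 29.75°  ✓
  (0,4): δ = 48.81°  ✓
  (0,5): δ = 107.64°  ·
  (1,2): δ = 137.19°  ·
  (1,3): δ = 62.05°  ✓
  (1,4): δ = 16.50°  ✓
  (1,5): δ = 75.33°  ·
  (2,3): δ = 104.87°  ·
  (2,4): δ = 26.31°  ✓
  (2,5): δ = 32.52°  ✓
  (3,4): δ = 101.45°  ·
  (3,5): δ = 42.61°  ✓
  (4,5): δ = 121.17°  ·
antipodal pairs: 7

count = 7; pairs: (0,3), (0,4), (1,3), (1,4), (2,4), (2,5), (3,5)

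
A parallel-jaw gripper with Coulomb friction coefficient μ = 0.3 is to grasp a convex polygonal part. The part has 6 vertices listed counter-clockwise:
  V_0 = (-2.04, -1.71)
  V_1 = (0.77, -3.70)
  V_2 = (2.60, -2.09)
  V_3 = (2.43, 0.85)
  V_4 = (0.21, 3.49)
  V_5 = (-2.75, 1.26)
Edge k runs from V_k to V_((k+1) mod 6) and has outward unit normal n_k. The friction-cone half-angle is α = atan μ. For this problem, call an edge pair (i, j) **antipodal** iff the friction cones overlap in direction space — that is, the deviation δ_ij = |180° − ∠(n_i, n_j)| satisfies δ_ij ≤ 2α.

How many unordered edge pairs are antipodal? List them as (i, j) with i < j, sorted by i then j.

α = atan 0.3 = 16.70°;  2α = 33.40°
n_0 = (-0.5779, -0.8161)
n_1 = (+0.6605, -0.7508)
n_2 = (+0.9983, +0.0577)
n_3 = (+0.7654, +0.6436)
n_4 = (-0.6017, +0.7987)
n_5 = (-0.9726, -0.2325)
  (0,1): δ = 103.35°  ·
  (0,2): δ = 51.39°  ·
  (0,3): δ = 14.63°  ✓
  (0,4): δ = 72.30°  ·
  (0,5): δ = 138.75°  ·
  (1,2): δ = 128.03°  ·
  (1,3): δ = 91.28°  ·
  (1,4): δ = 4.35°  ✓
  (1,5): δ = 62.10°  ·
  (2,3): δ = 143.25°  ·
  (2,4): δ = 56.32°  ·
  (2,5): δ = 10.14°  ✓
  (3,4): δ = 93.07°  ·
  (3,5): δ = 26.62°  ✓
  (4,5): δ = 113.55°  ·
antipodal pairs: 4

count = 4; pairs: (0,3), (1,4), (2,5), (3,5)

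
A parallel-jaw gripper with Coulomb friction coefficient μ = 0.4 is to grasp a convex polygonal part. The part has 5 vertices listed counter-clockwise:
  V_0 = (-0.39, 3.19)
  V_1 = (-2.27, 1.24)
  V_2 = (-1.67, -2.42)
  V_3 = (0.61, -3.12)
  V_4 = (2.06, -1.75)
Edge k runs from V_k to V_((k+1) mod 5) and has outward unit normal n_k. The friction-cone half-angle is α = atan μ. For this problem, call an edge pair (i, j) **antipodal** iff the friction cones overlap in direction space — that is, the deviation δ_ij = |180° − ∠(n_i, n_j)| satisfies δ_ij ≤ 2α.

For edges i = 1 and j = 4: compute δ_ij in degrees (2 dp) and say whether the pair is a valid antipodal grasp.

δ = 17.07°, valid

α = atan 0.4 = 21.80°;  2α = 43.60°
edge 1: e_1 = (+0.60, -3.66);  n_1 = (-0.9868, -0.1618)
edge 4: e_4 = (-2.45, +4.94);  n_4 = (+0.8959, +0.4443)
∠(n_1, n_4) = 162.93°
δ = |180° − 162.93°| = 17.07°
17.07° ≤ 2α = 43.60°  →  valid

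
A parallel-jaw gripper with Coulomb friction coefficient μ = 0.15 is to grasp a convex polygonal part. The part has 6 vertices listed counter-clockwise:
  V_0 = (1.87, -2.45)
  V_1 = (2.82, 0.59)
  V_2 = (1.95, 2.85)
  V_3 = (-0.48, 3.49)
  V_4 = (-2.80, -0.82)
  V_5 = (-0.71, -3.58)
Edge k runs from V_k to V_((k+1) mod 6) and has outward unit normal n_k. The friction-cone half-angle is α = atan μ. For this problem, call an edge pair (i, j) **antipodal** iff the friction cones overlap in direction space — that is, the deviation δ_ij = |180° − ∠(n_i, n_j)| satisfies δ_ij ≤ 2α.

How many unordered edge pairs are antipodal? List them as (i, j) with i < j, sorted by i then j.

α = atan 0.15 = 8.53°;  2α = 17.06°
n_0 = (+0.9545, -0.2983)
n_1 = (+0.9332, +0.3593)
n_2 = (+0.2547, +0.9670)
n_3 = (-0.8805, +0.4740)
n_4 = (-0.7972, -0.6037)
n_5 = (+0.4012, -0.9160)
  (0,1): δ = 141.59°  ·
  (0,2): δ = 87.40°  ·
  (0,3): δ = 10.94°  ✓
  (0,4): δ = 54.49°  ·
  (0,5): δ = 131.01°  ·
  (1,2): δ = 125.81°  ·
  (1,3): δ = 49.35°  ·
  (1,4): δ = 16.08°  ✓
  (1,5): δ = 92.60°  ·
  (2,3): δ = 103.54°  ·
  (2,4): δ = 38.11°  ·
  (2,5): δ = 38.41°  ·
  (3,4): δ = 114.57°  ·
  (3,5): δ = 38.05°  ·
  (4,5): δ = 103.48°  ·
antipodal pairs: 2

count = 2; pairs: (0,3), (1,4)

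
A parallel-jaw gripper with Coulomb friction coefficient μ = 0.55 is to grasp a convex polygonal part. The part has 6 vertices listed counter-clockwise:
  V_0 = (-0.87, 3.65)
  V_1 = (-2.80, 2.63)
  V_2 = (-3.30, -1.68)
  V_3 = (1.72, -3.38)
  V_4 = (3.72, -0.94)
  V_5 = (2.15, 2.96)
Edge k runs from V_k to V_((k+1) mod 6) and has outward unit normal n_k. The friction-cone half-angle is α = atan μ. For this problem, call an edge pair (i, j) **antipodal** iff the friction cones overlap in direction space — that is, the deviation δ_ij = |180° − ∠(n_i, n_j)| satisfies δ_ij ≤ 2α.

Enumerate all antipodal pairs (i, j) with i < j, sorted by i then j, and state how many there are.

count = 6; pairs: (0,2), (0,3), (1,3), (1,4), (2,4), (2,5)

α = atan 0.55 = 28.81°;  2α = 57.62°
n_0 = (-0.4673, +0.8841)
n_1 = (-0.9933, +0.1152)
n_2 = (-0.3208, -0.9472)
n_3 = (+0.7734, -0.6339)
n_4 = (+0.9277, +0.3734)
n_5 = (+0.2227, +0.9749)
  (0,1): δ = 124.47°  ·
  (0,2): δ = 46.56°  ✓
  (0,3): δ = 22.80°  ✓
  (0,4): δ = 84.07°  ·
  (0,5): δ = 139.27°  ·
  (1,2): δ = 102.09°  ·
  (1,3): δ = 32.72°  ✓
  (1,4): δ = 28.55°  ✓
  (1,5): δ = 83.75°  ·
  (2,3): δ = 110.63°  ·
  (2,4): δ = 49.36°  ✓
  (2,5): δ = 5.84°  ✓
  (3,4): δ = 118.73°  ·
  (3,5): δ = 63.53°  ·
  (4,5): δ = 124.80°  ·
antipodal pairs: 6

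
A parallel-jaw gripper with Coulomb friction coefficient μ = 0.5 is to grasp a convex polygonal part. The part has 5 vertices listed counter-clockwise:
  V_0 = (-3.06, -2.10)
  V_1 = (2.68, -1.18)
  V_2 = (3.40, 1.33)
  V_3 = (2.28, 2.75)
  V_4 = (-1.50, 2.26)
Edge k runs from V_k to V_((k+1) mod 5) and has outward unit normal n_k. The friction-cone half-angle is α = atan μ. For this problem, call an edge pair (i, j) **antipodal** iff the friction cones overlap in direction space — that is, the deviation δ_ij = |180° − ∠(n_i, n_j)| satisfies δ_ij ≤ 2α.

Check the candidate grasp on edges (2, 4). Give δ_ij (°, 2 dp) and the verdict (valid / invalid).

δ = 57.95°, invalid

α = atan 0.5 = 26.57°;  2α = 53.13°
edge 2: e_2 = (-1.12, +1.42);  n_2 = (+0.7852, +0.6193)
edge 4: e_4 = (-1.56, -4.36);  n_4 = (-0.9415, +0.3369)
∠(n_2, n_4) = 122.05°
δ = |180° − 122.05°| = 57.95°
57.95° > 2α = 53.13°  →  invalid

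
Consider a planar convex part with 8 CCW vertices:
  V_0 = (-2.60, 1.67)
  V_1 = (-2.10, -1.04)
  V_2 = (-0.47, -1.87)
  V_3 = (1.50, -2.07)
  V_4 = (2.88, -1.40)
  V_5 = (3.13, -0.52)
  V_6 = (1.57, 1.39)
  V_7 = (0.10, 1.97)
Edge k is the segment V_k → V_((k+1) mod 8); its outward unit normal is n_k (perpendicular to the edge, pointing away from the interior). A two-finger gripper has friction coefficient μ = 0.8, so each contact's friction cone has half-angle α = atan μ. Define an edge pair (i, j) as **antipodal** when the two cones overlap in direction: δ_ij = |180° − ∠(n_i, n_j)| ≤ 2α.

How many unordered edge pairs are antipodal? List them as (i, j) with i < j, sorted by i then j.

count = 14; pairs: (0,3), (0,4), (0,5), (0,6), (1,5), (1,6), (1,7), (2,5), (2,6), (2,7), (3,5), (3,6), (3,7), (4,7)

α = atan 0.8 = 38.66°;  2α = 77.32°
n_0 = (-0.9834, -0.1814)
n_1 = (-0.4538, -0.8911)
n_2 = (-0.1010, -0.9949)
n_3 = (+0.4368, -0.8996)
n_4 = (+0.9619, -0.2733)
n_5 = (+0.7745, +0.6326)
n_6 = (+0.3670, +0.9302)
n_7 = (-0.1104, +0.9939)
  (0,1): δ = 127.44°  ·
  (0,2): δ = 106.25°  ·
  (0,3): δ = 74.56°  ✓
  (0,4): δ = 26.31°  ✓
  (0,5): δ = 28.79°  ✓
  (0,6): δ = 58.01°  ✓
  (0,7): δ = 85.89°  ·
  (1,2): δ = 158.81°  ·
  (1,3): δ = 127.12°  ·
  (1,4): δ = 78.87°  ·
  (1,5): δ = 23.77°  ✓
  (1,6): δ = 5.45°  ✓
  (1,7): δ = 33.33°  ✓
  (2,3): δ = 148.31°  ·
  (2,4): δ = 100.06°  ·
  (2,5): δ = 44.96°  ✓
  (2,6): δ = 15.74°  ✓
  (2,7): δ = 12.14°  ✓
  (3,4): δ = 131.76°  ·
  (3,5): δ = 76.66°  ✓
  (3,6): δ = 47.43°  ✓
  (3,7): δ = 19.56°  ✓
  (4,5): δ = 124.90°  ·
  (4,6): δ = 95.67°  ·
  (4,7): δ = 67.80°  ✓
  (5,6): δ = 150.77°  ·
  (5,7): δ = 122.90°  ·
  (6,7): δ = 152.13°  ·
antipodal pairs: 14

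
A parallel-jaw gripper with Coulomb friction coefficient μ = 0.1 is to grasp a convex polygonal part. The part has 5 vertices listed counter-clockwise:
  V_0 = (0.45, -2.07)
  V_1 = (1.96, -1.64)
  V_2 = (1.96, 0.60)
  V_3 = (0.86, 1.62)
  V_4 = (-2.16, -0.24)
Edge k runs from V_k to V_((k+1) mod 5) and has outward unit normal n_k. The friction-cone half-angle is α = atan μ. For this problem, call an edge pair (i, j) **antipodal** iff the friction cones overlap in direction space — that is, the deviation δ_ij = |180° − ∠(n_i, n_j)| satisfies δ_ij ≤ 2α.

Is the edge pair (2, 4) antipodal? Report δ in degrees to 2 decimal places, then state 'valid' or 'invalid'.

α = atan 0.1 = 5.71°;  2α = 11.42°
edge 2: e_2 = (-1.10, +1.02);  n_2 = (+0.6799, +0.7333)
edge 4: e_4 = (+2.61, -1.83);  n_4 = (-0.5741, -0.8188)
∠(n_2, n_4) = 172.20°
δ = |180° − 172.20°| = 7.80°
7.80° ≤ 2α = 11.42°  →  valid

δ = 7.80°, valid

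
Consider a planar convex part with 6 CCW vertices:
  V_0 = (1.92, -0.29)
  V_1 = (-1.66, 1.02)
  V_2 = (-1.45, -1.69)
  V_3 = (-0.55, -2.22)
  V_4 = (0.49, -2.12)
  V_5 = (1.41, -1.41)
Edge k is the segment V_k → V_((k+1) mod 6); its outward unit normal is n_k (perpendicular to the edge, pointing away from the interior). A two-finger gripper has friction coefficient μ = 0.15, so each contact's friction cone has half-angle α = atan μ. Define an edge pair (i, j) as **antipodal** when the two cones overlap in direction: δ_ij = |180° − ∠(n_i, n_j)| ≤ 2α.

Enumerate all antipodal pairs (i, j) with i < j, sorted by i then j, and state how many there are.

count = 1; pairs: (0,2)

α = atan 0.15 = 8.53°;  2α = 17.06°
n_0 = (+0.3436, +0.9391)
n_1 = (-0.9970, -0.0773)
n_2 = (-0.5074, -0.8617)
n_3 = (+0.0957, -0.9954)
n_4 = (+0.6110, -0.7917)
n_5 = (+0.9101, -0.4144)
  (0,1): δ = 65.47°  ·
  (0,2): δ = 10.39°  ✓
  (0,3): δ = 25.59°  ·
  (0,4): δ = 57.76°  ·
  (0,5): δ = 85.62°  ·
  (1,2): δ = 124.92°  ·
  (1,3): δ = 88.94°  ·
  (1,4): δ = 56.77°  ·
  (1,5): δ = 28.91°  ·
  (2,3): δ = 144.01°  ·
  (2,4): δ = 111.85°  ·
  (2,5): δ = 83.99°  ·
  (3,4): δ = 147.83°  ·
  (3,5): δ = 119.97°  ·
  (4,5): δ = 152.14°  ·
antipodal pairs: 1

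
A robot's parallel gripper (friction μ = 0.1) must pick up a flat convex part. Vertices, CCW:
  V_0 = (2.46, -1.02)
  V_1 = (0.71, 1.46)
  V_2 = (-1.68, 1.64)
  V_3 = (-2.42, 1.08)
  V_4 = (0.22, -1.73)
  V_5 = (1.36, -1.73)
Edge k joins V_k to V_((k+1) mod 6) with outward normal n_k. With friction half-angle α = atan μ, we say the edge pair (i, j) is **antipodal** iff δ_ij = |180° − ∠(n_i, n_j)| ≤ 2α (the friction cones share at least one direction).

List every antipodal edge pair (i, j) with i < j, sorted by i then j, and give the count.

α = atan 0.1 = 5.71°;  2α = 11.42°
n_0 = (+0.8171, +0.5766)
n_1 = (+0.0751, +0.9972)
n_2 = (-0.6034, +0.7974)
n_3 = (-0.7288, -0.6847)
n_4 = (+0.0000, -1.0000)
n_5 = (+0.5423, -0.8402)
  (0,1): δ = 129.52°  ·
  (0,2): δ = 88.09°  ·
  (0,3): δ = 8.00°  ✓
  (0,4): δ = 54.79°  ·
  (0,5): δ = 87.63°  ·
  (1,2): δ = 138.58°  ·
  (1,3): δ = 42.48°  ·
  (1,4): δ = 4.31°  ✓
  (1,5): δ = 37.15°  ·
  (2,3): δ = 83.90°  ·
  (2,4): δ = 37.12°  ·
  (2,5): δ = 4.28°  ✓
  (3,4): δ = 133.21°  ·
  (3,5): δ = 100.37°  ·
  (4,5): δ = 147.16°  ·
antipodal pairs: 3

count = 3; pairs: (0,3), (1,4), (2,5)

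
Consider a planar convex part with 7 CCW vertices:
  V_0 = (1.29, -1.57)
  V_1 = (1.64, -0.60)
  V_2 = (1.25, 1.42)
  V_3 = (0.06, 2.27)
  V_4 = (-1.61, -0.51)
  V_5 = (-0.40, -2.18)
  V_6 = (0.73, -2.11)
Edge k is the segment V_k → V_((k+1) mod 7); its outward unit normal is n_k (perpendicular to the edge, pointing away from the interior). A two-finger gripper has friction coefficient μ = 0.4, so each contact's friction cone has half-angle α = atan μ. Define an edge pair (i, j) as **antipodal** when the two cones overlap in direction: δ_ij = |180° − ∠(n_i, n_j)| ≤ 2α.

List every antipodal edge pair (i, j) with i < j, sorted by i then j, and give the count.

count = 6; pairs: (0,3), (1,3), (1,4), (2,4), (2,5), (3,6)

α = atan 0.4 = 21.80°;  2α = 43.60°
n_0 = (+0.9406, -0.3394)
n_1 = (+0.9819, +0.1896)
n_2 = (+0.5812, +0.8137)
n_3 = (-0.8572, +0.5149)
n_4 = (-0.8098, -0.5867)
n_5 = (+0.0618, -0.9981)
n_6 = (+0.6941, -0.7198)
  (0,1): δ = 149.23°  ·
  (0,2): δ = 105.70°  ·
  (0,3): δ = 11.15°  ✓
  (0,4): δ = 55.77°  ·
  (0,5): δ = 113.39°  ·
  (0,6): δ = 153.80°  ·
  (1,2): δ = 136.47°  ·
  (1,3): δ = 41.92°  ✓
  (1,4): δ = 25.00°  ✓
  (1,5): δ = 82.62°  ·
  (1,6): δ = 123.03°  ·
  (2,3): δ = 85.46°  ·
  (2,4): δ = 18.54°  ✓
  (2,5): δ = 39.08°  ✓
  (2,6): δ = 79.50°  ·
  (3,4): δ = 113.08°  ·
  (3,5): δ = 55.46°  ·
  (3,6): δ = 15.05°  ✓
  (4,5): δ = 122.38°  ·
  (4,6): δ = 81.97°  ·
  (5,6): δ = 139.59°  ·
antipodal pairs: 6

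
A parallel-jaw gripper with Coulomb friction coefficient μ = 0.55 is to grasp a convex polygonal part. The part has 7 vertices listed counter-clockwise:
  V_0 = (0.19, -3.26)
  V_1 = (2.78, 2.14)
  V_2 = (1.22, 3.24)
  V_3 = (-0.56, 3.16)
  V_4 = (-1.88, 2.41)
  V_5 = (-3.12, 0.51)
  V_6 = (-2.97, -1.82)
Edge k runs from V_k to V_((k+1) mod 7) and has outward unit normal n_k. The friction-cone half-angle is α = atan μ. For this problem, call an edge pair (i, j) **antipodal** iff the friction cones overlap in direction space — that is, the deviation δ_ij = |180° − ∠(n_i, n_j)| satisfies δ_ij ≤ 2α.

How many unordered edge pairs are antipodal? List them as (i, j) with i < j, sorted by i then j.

count = 7; pairs: (0,3), (0,4), (0,5), (1,5), (1,6), (2,6), (3,6)

α = atan 0.55 = 28.81°;  2α = 57.62°
n_0 = (+0.9017, -0.4325)
n_1 = (+0.5763, +0.8173)
n_2 = (-0.0449, +0.9990)
n_3 = (-0.4940, +0.8695)
n_4 = (-0.8374, +0.5465)
n_5 = (-0.9979, -0.0642)
n_6 = (-0.4147, -0.9100)
  (0,1): δ = 99.56°  ·
  (0,2): δ = 61.80°  ·
  (0,3): δ = 34.77°  ✓
  (0,4): δ = 7.51°  ✓
  (0,5): δ = 29.31°  ✓
  (0,6): δ = 91.13°  ·
  (1,2): δ = 142.24°  ·
  (1,3): δ = 115.21°  ·
  (1,4): δ = 87.94°  ·
  (1,5): δ = 51.13°  ✓
  (1,6): δ = 10.69°  ✓
  (2,3): δ = 152.97°  ·
  (2,4): δ = 125.70°  ·
  (2,5): δ = 88.89°  ·
  (2,6): δ = 27.07°  ✓
  (3,4): δ = 152.73°  ·
  (3,5): δ = 115.92°  ·
  (3,6): δ = 54.10°  ✓
  (4,5): δ = 143.19°  ·
  (4,6): δ = 81.37°  ·
  (5,6): δ = 118.18°  ·
antipodal pairs: 7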